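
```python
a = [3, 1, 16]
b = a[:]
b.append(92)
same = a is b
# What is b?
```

After line 1: a = [3, 1, 16]
After line 2 (b = a[:] is a shallow copy, new object): a = [3, 1, 16], b = [3, 1, 16]
After line 3 (append only mutates b): a = [3, 1, 16], b = [3, 1, 16, 92]
After line 4 (same = a is b; different objects -> False): same = False

[3, 1, 16, 92]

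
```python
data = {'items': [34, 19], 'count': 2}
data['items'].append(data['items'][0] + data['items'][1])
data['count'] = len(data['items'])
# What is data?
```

After line 1: data = {'items': [34, 19], 'count': 2}
After line 2 (append 34 + 19 = 53): data = {'items': [34, 19, 53], 'count': 2}
After line 3 (count = len(items) = 3): data = {'items': [34, 19, 53], 'count': 3}

{'items': [34, 19, 53], 'count': 3}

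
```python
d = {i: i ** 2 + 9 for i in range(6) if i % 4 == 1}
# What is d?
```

{1: 10, 5: 34}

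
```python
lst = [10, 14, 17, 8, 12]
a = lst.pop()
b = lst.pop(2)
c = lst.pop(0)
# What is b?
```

After line 1: lst = [10, 14, 17, 8, 12]
After line 2 (pop() -> a = 12): lst = [10, 14, 17, 8]
After line 3 (pop(2) -> b = 17): lst = [10, 14, 8]
After line 4 (pop(0) -> c = 10): lst = [14, 8]

17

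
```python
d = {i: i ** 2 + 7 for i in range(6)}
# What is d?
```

{0: 7, 1: 8, 2: 11, 3: 16, 4: 23, 5: 32}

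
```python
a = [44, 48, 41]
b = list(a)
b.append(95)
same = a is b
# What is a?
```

After line 1: a = [44, 48, 41]
After line 2 (b = list(a) is a shallow copy, new object): a = [44, 48, 41], b = [44, 48, 41]
After line 3 (append only mutates b): a = [44, 48, 41], b = [44, 48, 41, 95]
After line 4 (same = a is b; different objects -> False): same = False

[44, 48, 41]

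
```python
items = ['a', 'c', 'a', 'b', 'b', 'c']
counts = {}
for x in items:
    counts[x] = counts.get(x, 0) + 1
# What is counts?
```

Initial: counts = {}, items = ['a', 'c', 'a', 'b', 'b', 'c']
See 'a': counts = {'a': 1}
See 'c': counts = {'a': 1, 'c': 1}
See 'a': counts = {'a': 2, 'c': 1}
See 'b': counts = {'a': 2, 'c': 1, 'b': 1}
See 'b': counts = {'a': 2, 'c': 1, 'b': 2}
See 'c': counts = {'a': 2, 'c': 2, 'b': 2}

{'a': 2, 'c': 2, 'b': 2}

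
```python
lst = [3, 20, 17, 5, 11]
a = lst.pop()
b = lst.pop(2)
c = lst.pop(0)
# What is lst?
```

After line 1: lst = [3, 20, 17, 5, 11]
After line 2 (pop() -> a = 11): lst = [3, 20, 17, 5]
After line 3 (pop(2) -> b = 17): lst = [3, 20, 5]
After line 4 (pop(0) -> c = 3): lst = [20, 5]

[20, 5]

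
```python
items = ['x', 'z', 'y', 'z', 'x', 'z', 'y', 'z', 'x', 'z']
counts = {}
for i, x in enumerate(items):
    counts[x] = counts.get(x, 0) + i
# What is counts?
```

Initial: counts = {}, items = ['x', 'z', 'y', 'z', 'x', 'z', 'y', 'z', 'x', 'z']
i=0, x='x': counts = {'x': 0}
i=1, x='z': counts = {'x': 0, 'z': 1}
i=2, x='y': counts = {'x': 0, 'z': 1, 'y': 2}
i=3, x='z': counts = {'x': 0, 'z': 4, 'y': 2}
i=4, x='x': counts = {'x': 4, 'z': 4, 'y': 2}
i=5, x='z': counts = {'x': 4, 'z': 9, 'y': 2}
i=6, x='y': counts = {'x': 4, 'z': 9, 'y': 8}
i=7, x='z': counts = {'x': 4, 'z': 16, 'y': 8}
i=8, x='x': counts = {'x': 12, 'z': 16, 'y': 8}
i=9, x='z': counts = {'x': 12, 'z': 25, 'y': 8}

{'x': 12, 'z': 25, 'y': 8}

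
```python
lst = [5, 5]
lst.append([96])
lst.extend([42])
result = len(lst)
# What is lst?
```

After line 1: lst = [5, 5]
After line 2 (append adds [96] as single element): lst = [5, 5, [96]]
After line 3 (extend unpacks [42], adds 42): lst = [5, 5, [96], 42]
After line 4: result = len(lst) = 4

[5, 5, [96], 42]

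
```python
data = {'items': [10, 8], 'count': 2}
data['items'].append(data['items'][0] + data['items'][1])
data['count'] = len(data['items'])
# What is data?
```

After line 1: data = {'items': [10, 8], 'count': 2}
After line 2 (append 10 + 8 = 18): data = {'items': [10, 8, 18], 'count': 2}
After line 3 (count = len(items) = 3): data = {'items': [10, 8, 18], 'count': 3}

{'items': [10, 8, 18], 'count': 3}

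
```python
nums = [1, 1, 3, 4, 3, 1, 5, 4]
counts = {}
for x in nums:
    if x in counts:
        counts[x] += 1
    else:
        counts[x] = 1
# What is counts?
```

Initial: counts = {}, nums = [1, 1, 3, 4, 3, 1, 5, 4]
See 1: counts = {1: 1}
See 1: counts = {1: 2}
See 3: counts = {1: 2, 3: 1}
See 4: counts = {1: 2, 3: 1, 4: 1}
See 3: counts = {1: 2, 3: 2, 4: 1}
See 1: counts = {1: 3, 3: 2, 4: 1}
See 5: counts = {1: 3, 3: 2, 4: 1, 5: 1}
See 4: counts = {1: 3, 3: 2, 4: 2, 5: 1}

{1: 3, 3: 2, 4: 2, 5: 1}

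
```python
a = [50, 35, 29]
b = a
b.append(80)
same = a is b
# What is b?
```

After line 1: a = [50, 35, 29]
After line 2 (b = a is an alias, same object): a = [50, 35, 29], b = [50, 35, 29]
After line 3 (b.append mutates the shared list): a = [50, 35, 29, 80], b = [50, 35, 29, 80]
After line 4 (same = a is b; same object -> True): same = True

[50, 35, 29, 80]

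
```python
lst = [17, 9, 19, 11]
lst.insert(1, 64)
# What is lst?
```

[17, 64, 9, 19, 11]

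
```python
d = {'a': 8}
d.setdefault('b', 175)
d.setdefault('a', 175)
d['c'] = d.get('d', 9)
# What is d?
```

After line 1: d = {'a': 8}
After line 2 (setdefault adds 'b'=175): d = {'a': 8, 'b': 175}
After line 3 (setdefault 'a' no-op, already exists): d = {'a': 8, 'b': 175}
After line 4 (get('d', 9) returns default since 'd' not in d): d = {'a': 8, 'b': 175, 'c': 9}

{'a': 8, 'b': 175, 'c': 9}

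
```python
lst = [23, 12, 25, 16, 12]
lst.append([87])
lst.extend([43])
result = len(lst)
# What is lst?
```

After line 1: lst = [23, 12, 25, 16, 12]
After line 2 (append adds [87] as single element): lst = [23, 12, 25, 16, 12, [87]]
After line 3 (extend unpacks [43], adds 43): lst = [23, 12, 25, 16, 12, [87], 43]
After line 4: result = len(lst) = 7

[23, 12, 25, 16, 12, [87], 43]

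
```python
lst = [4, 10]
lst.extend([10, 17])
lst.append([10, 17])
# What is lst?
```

After line 1: lst = [4, 10]
After line 2 (extend unpacks [10, 17]): lst = [4, 10, 10, 17]
After line 3 (append adds [10, 17] as single element): lst = [4, 10, 10, 17, [10, 17]]

[4, 10, 10, 17, [10, 17]]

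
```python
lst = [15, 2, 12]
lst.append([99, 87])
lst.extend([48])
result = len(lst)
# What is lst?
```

After line 1: lst = [15, 2, 12]
After line 2 (append adds [99, 87] as single element): lst = [15, 2, 12, [99, 87]]
After line 3 (extend unpacks [48], adds 48): lst = [15, 2, 12, [99, 87], 48]
After line 4: result = len(lst) = 5

[15, 2, 12, [99, 87], 48]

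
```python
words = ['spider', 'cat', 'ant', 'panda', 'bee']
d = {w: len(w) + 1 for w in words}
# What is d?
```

{'spider': 7, 'cat': 4, 'ant': 4, 'panda': 6, 'bee': 4}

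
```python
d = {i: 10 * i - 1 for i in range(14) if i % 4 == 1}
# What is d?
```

{1: 9, 5: 49, 9: 89, 13: 129}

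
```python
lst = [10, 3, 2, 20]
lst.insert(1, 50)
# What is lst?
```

[10, 50, 3, 2, 20]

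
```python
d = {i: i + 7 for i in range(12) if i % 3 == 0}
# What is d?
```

{0: 7, 3: 10, 6: 13, 9: 16}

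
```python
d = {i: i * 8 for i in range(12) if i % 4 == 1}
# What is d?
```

{1: 8, 5: 40, 9: 72}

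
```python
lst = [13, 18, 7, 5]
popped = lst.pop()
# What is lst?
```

[13, 18, 7]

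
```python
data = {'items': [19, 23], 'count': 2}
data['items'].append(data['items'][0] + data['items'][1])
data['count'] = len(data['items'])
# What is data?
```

After line 1: data = {'items': [19, 23], 'count': 2}
After line 2 (append 19 + 23 = 42): data = {'items': [19, 23, 42], 'count': 2}
After line 3 (count = len(items) = 3): data = {'items': [19, 23, 42], 'count': 3}

{'items': [19, 23, 42], 'count': 3}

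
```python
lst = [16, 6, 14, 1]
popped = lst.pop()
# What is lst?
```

[16, 6, 14]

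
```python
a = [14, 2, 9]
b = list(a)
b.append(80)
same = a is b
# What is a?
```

After line 1: a = [14, 2, 9]
After line 2 (b = list(a) is a shallow copy, new object): a = [14, 2, 9], b = [14, 2, 9]
After line 3 (append only mutates b): a = [14, 2, 9], b = [14, 2, 9, 80]
After line 4 (same = a is b; different objects -> False): same = False

[14, 2, 9]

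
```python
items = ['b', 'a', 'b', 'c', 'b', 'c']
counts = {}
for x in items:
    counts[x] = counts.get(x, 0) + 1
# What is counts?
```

Initial: counts = {}, items = ['b', 'a', 'b', 'c', 'b', 'c']
See 'b': counts = {'b': 1}
See 'a': counts = {'b': 1, 'a': 1}
See 'b': counts = {'b': 2, 'a': 1}
See 'c': counts = {'b': 2, 'a': 1, 'c': 1}
See 'b': counts = {'b': 3, 'a': 1, 'c': 1}
See 'c': counts = {'b': 3, 'a': 1, 'c': 2}

{'b': 3, 'a': 1, 'c': 2}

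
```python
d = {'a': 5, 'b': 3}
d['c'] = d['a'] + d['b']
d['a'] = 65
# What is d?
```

After line 1: d = {'a': 5, 'b': 3}
After line 2 (d['c'] = 5 + 3): d = {'a': 5, 'b': 3, 'c': 8}
After line 3: d = {'a': 65, 'b': 3, 'c': 8}

{'a': 65, 'b': 3, 'c': 8}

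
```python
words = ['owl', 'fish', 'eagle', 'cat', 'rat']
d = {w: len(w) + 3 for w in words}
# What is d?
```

{'owl': 6, 'fish': 7, 'eagle': 8, 'cat': 6, 'rat': 6}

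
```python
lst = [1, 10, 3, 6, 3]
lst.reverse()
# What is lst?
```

[3, 6, 3, 10, 1]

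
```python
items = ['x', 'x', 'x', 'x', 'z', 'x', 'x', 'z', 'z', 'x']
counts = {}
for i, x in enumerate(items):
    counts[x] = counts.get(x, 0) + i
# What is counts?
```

Initial: counts = {}, items = ['x', 'x', 'x', 'x', 'z', 'x', 'x', 'z', 'z', 'x']
i=0, x='x': counts = {'x': 0}
i=1, x='x': counts = {'x': 1}
i=2, x='x': counts = {'x': 3}
i=3, x='x': counts = {'x': 6}
i=4, x='z': counts = {'x': 6, 'z': 4}
i=5, x='x': counts = {'x': 11, 'z': 4}
i=6, x='x': counts = {'x': 17, 'z': 4}
i=7, x='z': counts = {'x': 17, 'z': 11}
i=8, x='z': counts = {'x': 17, 'z': 19}
i=9, x='x': counts = {'x': 26, 'z': 19}

{'x': 26, 'z': 19}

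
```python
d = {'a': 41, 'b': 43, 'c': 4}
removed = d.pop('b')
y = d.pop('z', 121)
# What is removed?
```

After line 1: d = {'a': 41, 'b': 43, 'c': 4}
After line 2 (pop 'b' returns 43): d = {'a': 41, 'c': 4}, removed = 43
After line 3 (pop 'z' missing, returns default 121): d = {'a': 41, 'c': 4}, y = 121

43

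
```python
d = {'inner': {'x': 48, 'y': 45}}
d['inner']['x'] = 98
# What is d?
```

After line 1: d = {'inner': {'x': 48, 'y': 45}}
After line 2 (inner x overwritten): d = {'inner': {'x': 98, 'y': 45}}

{'inner': {'x': 98, 'y': 45}}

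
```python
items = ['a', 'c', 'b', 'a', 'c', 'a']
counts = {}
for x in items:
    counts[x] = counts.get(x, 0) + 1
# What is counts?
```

Initial: counts = {}, items = ['a', 'c', 'b', 'a', 'c', 'a']
See 'a': counts = {'a': 1}
See 'c': counts = {'a': 1, 'c': 1}
See 'b': counts = {'a': 1, 'c': 1, 'b': 1}
See 'a': counts = {'a': 2, 'c': 1, 'b': 1}
See 'c': counts = {'a': 2, 'c': 2, 'b': 1}
See 'a': counts = {'a': 3, 'c': 2, 'b': 1}

{'a': 3, 'c': 2, 'b': 1}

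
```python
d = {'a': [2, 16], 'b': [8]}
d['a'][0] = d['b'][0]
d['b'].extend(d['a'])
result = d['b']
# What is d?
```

After line 1: d = {'a': [2, 16], 'b': [8]}
After line 2 (a[0] = b[0] = 8): d = {'a': [8, 16], 'b': [8]}
After line 3 (b.extend(a) appends [8, 16]): d = {'a': [8, 16], 'b': [8, 8, 16]}
After line 4: result = d['b'] = [8, 8, 16]

{'a': [8, 16], 'b': [8, 8, 16]}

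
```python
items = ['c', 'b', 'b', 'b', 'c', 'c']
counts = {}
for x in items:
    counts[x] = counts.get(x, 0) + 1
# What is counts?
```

Initial: counts = {}, items = ['c', 'b', 'b', 'b', 'c', 'c']
See 'c': counts = {'c': 1}
See 'b': counts = {'c': 1, 'b': 1}
See 'b': counts = {'c': 1, 'b': 2}
See 'b': counts = {'c': 1, 'b': 3}
See 'c': counts = {'c': 2, 'b': 3}
See 'c': counts = {'c': 3, 'b': 3}

{'c': 3, 'b': 3}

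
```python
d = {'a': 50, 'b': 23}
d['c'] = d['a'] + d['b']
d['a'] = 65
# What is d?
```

After line 1: d = {'a': 50, 'b': 23}
After line 2 (d['c'] = 50 + 23): d = {'a': 50, 'b': 23, 'c': 73}
After line 3: d = {'a': 65, 'b': 23, 'c': 73}

{'a': 65, 'b': 23, 'c': 73}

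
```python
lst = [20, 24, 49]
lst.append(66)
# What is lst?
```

[20, 24, 49, 66]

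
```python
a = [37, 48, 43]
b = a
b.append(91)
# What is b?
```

After line 1: a = [37, 48, 43]
After line 2 (b = a is an alias, same object): a = [37, 48, 43], b = [37, 48, 43]
After line 3 (b.append mutates the shared list): a = [37, 48, 43, 91], b = [37, 48, 43, 91]

[37, 48, 43, 91]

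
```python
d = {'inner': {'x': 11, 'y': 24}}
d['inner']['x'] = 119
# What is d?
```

After line 1: d = {'inner': {'x': 11, 'y': 24}}
After line 2 (inner x overwritten): d = {'inner': {'x': 119, 'y': 24}}

{'inner': {'x': 119, 'y': 24}}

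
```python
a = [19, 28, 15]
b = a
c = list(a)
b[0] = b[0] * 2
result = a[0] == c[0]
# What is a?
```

After line 1: a = [19, 28, 15]
After line 2 (b = a, alias): a = [19, 28, 15], b = [19, 28, 15]
After line 3 (c = list(a) is a copy, new object): c = [19, 28, 15]
After line 4 (b[0] = 19 * 2 = 38; mutates shared a/b): a = b = [38, 28, 15], c = [19, 28, 15]
After line 5 (a[0] = 38, c[0] = 19; result = False)

[38, 28, 15]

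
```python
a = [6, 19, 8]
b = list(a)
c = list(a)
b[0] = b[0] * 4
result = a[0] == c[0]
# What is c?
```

After line 1: a = [6, 19, 8]
After line 2 (b = list(a), copy): a = [6, 19, 8], b = [6, 19, 8]
After line 3 (c = list(a) is a copy, new object): c = [6, 19, 8]
After line 4 (b[0] = 6 * 4 = 24; only b mutates (copy)): a = [6, 19, 8], b = [24, 19, 8], c = [6, 19, 8]
After line 5 (a[0] = 6, c[0] = 6; result = True)

[6, 19, 8]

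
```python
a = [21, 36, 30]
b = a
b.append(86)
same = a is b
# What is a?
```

After line 1: a = [21, 36, 30]
After line 2 (b = a is an alias, same object): a = [21, 36, 30], b = [21, 36, 30]
After line 3 (b.append mutates the shared list): a = [21, 36, 30, 86], b = [21, 36, 30, 86]
After line 4 (same = a is b; same object -> True): same = True

[21, 36, 30, 86]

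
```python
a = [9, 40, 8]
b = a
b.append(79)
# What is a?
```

After line 1: a = [9, 40, 8]
After line 2 (b = a is an alias, same object): a = [9, 40, 8], b = [9, 40, 8]
After line 3 (b.append mutates the shared list): a = [9, 40, 8, 79], b = [9, 40, 8, 79]

[9, 40, 8, 79]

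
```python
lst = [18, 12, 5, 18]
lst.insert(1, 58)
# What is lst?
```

[18, 58, 12, 5, 18]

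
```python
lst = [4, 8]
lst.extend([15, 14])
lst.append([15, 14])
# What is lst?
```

After line 1: lst = [4, 8]
After line 2 (extend unpacks [15, 14]): lst = [4, 8, 15, 14]
After line 3 (append adds [15, 14] as single element): lst = [4, 8, 15, 14, [15, 14]]

[4, 8, 15, 14, [15, 14]]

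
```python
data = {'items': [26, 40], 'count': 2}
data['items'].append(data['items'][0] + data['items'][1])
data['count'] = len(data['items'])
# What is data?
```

After line 1: data = {'items': [26, 40], 'count': 2}
After line 2 (append 26 + 40 = 66): data = {'items': [26, 40, 66], 'count': 2}
After line 3 (count = len(items) = 3): data = {'items': [26, 40, 66], 'count': 3}

{'items': [26, 40, 66], 'count': 3}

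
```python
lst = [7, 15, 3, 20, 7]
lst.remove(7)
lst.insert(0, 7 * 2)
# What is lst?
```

After line 1: lst = [7, 15, 3, 20, 7]
After line 2 (remove first 7): lst = [15, 3, 20, 7]
After line 3 (insert 14 at index 0): lst = [14, 15, 3, 20, 7]

[14, 15, 3, 20, 7]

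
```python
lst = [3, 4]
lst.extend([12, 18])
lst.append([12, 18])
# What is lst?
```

After line 1: lst = [3, 4]
After line 2 (extend unpacks [12, 18]): lst = [3, 4, 12, 18]
After line 3 (append adds [12, 18] as single element): lst = [3, 4, 12, 18, [12, 18]]

[3, 4, 12, 18, [12, 18]]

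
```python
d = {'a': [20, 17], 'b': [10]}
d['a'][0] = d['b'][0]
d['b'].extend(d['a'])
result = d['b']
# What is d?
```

After line 1: d = {'a': [20, 17], 'b': [10]}
After line 2 (a[0] = b[0] = 10): d = {'a': [10, 17], 'b': [10]}
After line 3 (b.extend(a) appends [10, 17]): d = {'a': [10, 17], 'b': [10, 10, 17]}
After line 4: result = d['b'] = [10, 10, 17]

{'a': [10, 17], 'b': [10, 10, 17]}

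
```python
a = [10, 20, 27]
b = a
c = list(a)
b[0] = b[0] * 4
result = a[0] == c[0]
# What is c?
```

After line 1: a = [10, 20, 27]
After line 2 (b = a, alias): a = [10, 20, 27], b = [10, 20, 27]
After line 3 (c = list(a) is a copy, new object): c = [10, 20, 27]
After line 4 (b[0] = 10 * 4 = 40; mutates shared a/b): a = b = [40, 20, 27], c = [10, 20, 27]
After line 5 (a[0] = 40, c[0] = 10; result = False)

[10, 20, 27]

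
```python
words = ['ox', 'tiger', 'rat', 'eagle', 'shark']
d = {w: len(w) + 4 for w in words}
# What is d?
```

{'ox': 6, 'tiger': 9, 'rat': 7, 'eagle': 9, 'shark': 9}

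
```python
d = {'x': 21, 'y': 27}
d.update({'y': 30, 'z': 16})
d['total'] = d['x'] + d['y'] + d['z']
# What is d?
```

After line 1: d = {'x': 21, 'y': 27}
After line 2 (y overwritten, z added): d = {'x': 21, 'y': 30, 'z': 16}
After line 3 (total = 21 + 30 + 16 = 67): d = {'x': 21, 'y': 30, 'z': 16, 'total': 67}

{'x': 21, 'y': 30, 'z': 16, 'total': 67}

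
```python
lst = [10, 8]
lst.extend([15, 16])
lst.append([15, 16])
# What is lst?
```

After line 1: lst = [10, 8]
After line 2 (extend unpacks [15, 16]): lst = [10, 8, 15, 16]
After line 3 (append adds [15, 16] as single element): lst = [10, 8, 15, 16, [15, 16]]

[10, 8, 15, 16, [15, 16]]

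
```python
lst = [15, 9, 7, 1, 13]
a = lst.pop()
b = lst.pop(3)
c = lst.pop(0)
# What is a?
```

After line 1: lst = [15, 9, 7, 1, 13]
After line 2 (pop() -> a = 13): lst = [15, 9, 7, 1]
After line 3 (pop(3) -> b = 1): lst = [15, 9, 7]
After line 4 (pop(0) -> c = 15): lst = [9, 7]

13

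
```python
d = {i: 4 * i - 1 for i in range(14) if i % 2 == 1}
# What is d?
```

{1: 3, 3: 11, 5: 19, 7: 27, 9: 35, 11: 43, 13: 51}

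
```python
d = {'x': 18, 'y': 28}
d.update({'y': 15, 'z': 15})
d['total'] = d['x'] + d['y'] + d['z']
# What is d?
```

After line 1: d = {'x': 18, 'y': 28}
After line 2 (y overwritten, z added): d = {'x': 18, 'y': 15, 'z': 15}
After line 3 (total = 18 + 15 + 15 = 48): d = {'x': 18, 'y': 15, 'z': 15, 'total': 48}

{'x': 18, 'y': 15, 'z': 15, 'total': 48}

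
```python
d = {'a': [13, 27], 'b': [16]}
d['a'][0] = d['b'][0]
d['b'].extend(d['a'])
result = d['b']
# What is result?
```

After line 1: d = {'a': [13, 27], 'b': [16]}
After line 2 (a[0] = b[0] = 16): d = {'a': [16, 27], 'b': [16]}
After line 3 (b.extend(a) appends [16, 27]): d = {'a': [16, 27], 'b': [16, 16, 27]}
After line 4: result = d['b'] = [16, 16, 27]

[16, 16, 27]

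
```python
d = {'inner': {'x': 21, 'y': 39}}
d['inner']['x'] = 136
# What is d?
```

After line 1: d = {'inner': {'x': 21, 'y': 39}}
After line 2 (inner x overwritten): d = {'inner': {'x': 136, 'y': 39}}

{'inner': {'x': 136, 'y': 39}}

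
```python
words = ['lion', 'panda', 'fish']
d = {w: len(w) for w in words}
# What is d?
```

{'lion': 4, 'panda': 5, 'fish': 4}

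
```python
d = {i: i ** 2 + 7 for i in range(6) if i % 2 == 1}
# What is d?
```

{1: 8, 3: 16, 5: 32}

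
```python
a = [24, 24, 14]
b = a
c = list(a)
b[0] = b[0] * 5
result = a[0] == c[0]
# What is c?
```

After line 1: a = [24, 24, 14]
After line 2 (b = a, alias): a = [24, 24, 14], b = [24, 24, 14]
After line 3 (c = list(a) is a copy, new object): c = [24, 24, 14]
After line 4 (b[0] = 24 * 5 = 120; mutates shared a/b): a = b = [120, 24, 14], c = [24, 24, 14]
After line 5 (a[0] = 120, c[0] = 24; result = False)

[24, 24, 14]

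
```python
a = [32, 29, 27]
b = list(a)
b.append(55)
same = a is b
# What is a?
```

After line 1: a = [32, 29, 27]
After line 2 (b = list(a) is a shallow copy, new object): a = [32, 29, 27], b = [32, 29, 27]
After line 3 (append only mutates b): a = [32, 29, 27], b = [32, 29, 27, 55]
After line 4 (same = a is b; different objects -> False): same = False

[32, 29, 27]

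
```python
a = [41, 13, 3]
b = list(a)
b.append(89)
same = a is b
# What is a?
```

After line 1: a = [41, 13, 3]
After line 2 (b = list(a) is a shallow copy, new object): a = [41, 13, 3], b = [41, 13, 3]
After line 3 (append only mutates b): a = [41, 13, 3], b = [41, 13, 3, 89]
After line 4 (same = a is b; different objects -> False): same = False

[41, 13, 3]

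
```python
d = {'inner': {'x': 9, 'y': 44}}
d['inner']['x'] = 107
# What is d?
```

After line 1: d = {'inner': {'x': 9, 'y': 44}}
After line 2 (inner x overwritten): d = {'inner': {'x': 107, 'y': 44}}

{'inner': {'x': 107, 'y': 44}}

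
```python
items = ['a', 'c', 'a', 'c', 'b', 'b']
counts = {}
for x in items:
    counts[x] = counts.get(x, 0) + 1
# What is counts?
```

Initial: counts = {}, items = ['a', 'c', 'a', 'c', 'b', 'b']
See 'a': counts = {'a': 1}
See 'c': counts = {'a': 1, 'c': 1}
See 'a': counts = {'a': 2, 'c': 1}
See 'c': counts = {'a': 2, 'c': 2}
See 'b': counts = {'a': 2, 'c': 2, 'b': 1}
See 'b': counts = {'a': 2, 'c': 2, 'b': 2}

{'a': 2, 'c': 2, 'b': 2}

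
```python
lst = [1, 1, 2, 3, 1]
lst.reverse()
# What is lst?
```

[1, 3, 2, 1, 1]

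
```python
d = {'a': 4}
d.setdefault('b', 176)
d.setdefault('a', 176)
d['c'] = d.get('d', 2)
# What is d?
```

After line 1: d = {'a': 4}
After line 2 (setdefault adds 'b'=176): d = {'a': 4, 'b': 176}
After line 3 (setdefault 'a' no-op, already exists): d = {'a': 4, 'b': 176}
After line 4 (get('d', 2) returns default since 'd' not in d): d = {'a': 4, 'b': 176, 'c': 2}

{'a': 4, 'b': 176, 'c': 2}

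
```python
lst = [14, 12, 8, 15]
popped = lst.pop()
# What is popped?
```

15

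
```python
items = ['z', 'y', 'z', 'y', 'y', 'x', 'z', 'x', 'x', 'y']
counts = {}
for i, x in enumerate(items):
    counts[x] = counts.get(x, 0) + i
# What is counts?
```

Initial: counts = {}, items = ['z', 'y', 'z', 'y', 'y', 'x', 'z', 'x', 'x', 'y']
i=0, x='z': counts = {'z': 0}
i=1, x='y': counts = {'z': 0, 'y': 1}
i=2, x='z': counts = {'z': 2, 'y': 1}
i=3, x='y': counts = {'z': 2, 'y': 4}
i=4, x='y': counts = {'z': 2, 'y': 8}
i=5, x='x': counts = {'z': 2, 'y': 8, 'x': 5}
i=6, x='z': counts = {'z': 8, 'y': 8, 'x': 5}
i=7, x='x': counts = {'z': 8, 'y': 8, 'x': 12}
i=8, x='x': counts = {'z': 8, 'y': 8, 'x': 20}
i=9, x='y': counts = {'z': 8, 'y': 17, 'x': 20}

{'z': 8, 'y': 17, 'x': 20}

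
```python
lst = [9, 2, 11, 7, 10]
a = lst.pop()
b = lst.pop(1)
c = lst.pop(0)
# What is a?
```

After line 1: lst = [9, 2, 11, 7, 10]
After line 2 (pop() -> a = 10): lst = [9, 2, 11, 7]
After line 3 (pop(1) -> b = 2): lst = [9, 11, 7]
After line 4 (pop(0) -> c = 9): lst = [11, 7]

10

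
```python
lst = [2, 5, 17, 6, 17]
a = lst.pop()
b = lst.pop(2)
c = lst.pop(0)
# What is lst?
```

After line 1: lst = [2, 5, 17, 6, 17]
After line 2 (pop() -> a = 17): lst = [2, 5, 17, 6]
After line 3 (pop(2) -> b = 17): lst = [2, 5, 6]
After line 4 (pop(0) -> c = 2): lst = [5, 6]

[5, 6]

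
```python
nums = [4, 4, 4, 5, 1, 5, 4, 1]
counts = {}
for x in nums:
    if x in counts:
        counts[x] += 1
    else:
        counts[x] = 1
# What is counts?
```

Initial: counts = {}, nums = [4, 4, 4, 5, 1, 5, 4, 1]
See 4: counts = {4: 1}
See 4: counts = {4: 2}
See 4: counts = {4: 3}
See 5: counts = {4: 3, 5: 1}
See 1: counts = {4: 3, 5: 1, 1: 1}
See 5: counts = {4: 3, 5: 2, 1: 1}
See 4: counts = {4: 4, 5: 2, 1: 1}
See 1: counts = {4: 4, 5: 2, 1: 2}

{4: 4, 5: 2, 1: 2}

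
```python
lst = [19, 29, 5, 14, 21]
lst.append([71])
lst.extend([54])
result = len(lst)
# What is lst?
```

After line 1: lst = [19, 29, 5, 14, 21]
After line 2 (append adds [71] as single element): lst = [19, 29, 5, 14, 21, [71]]
After line 3 (extend unpacks [54], adds 54): lst = [19, 29, 5, 14, 21, [71], 54]
After line 4: result = len(lst) = 7

[19, 29, 5, 14, 21, [71], 54]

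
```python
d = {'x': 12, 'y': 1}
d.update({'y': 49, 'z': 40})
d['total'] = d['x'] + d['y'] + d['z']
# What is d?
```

After line 1: d = {'x': 12, 'y': 1}
After line 2 (y overwritten, z added): d = {'x': 12, 'y': 49, 'z': 40}
After line 3 (total = 12 + 49 + 40 = 101): d = {'x': 12, 'y': 49, 'z': 40, 'total': 101}

{'x': 12, 'y': 49, 'z': 40, 'total': 101}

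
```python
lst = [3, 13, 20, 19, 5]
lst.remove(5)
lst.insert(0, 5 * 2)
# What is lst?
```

After line 1: lst = [3, 13, 20, 19, 5]
After line 2 (remove first 5): lst = [3, 13, 20, 19]
After line 3 (insert 10 at index 0): lst = [10, 3, 13, 20, 19]

[10, 3, 13, 20, 19]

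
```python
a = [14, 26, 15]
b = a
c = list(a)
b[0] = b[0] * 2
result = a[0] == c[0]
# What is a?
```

After line 1: a = [14, 26, 15]
After line 2 (b = a, alias): a = [14, 26, 15], b = [14, 26, 15]
After line 3 (c = list(a) is a copy, new object): c = [14, 26, 15]
After line 4 (b[0] = 14 * 2 = 28; mutates shared a/b): a = b = [28, 26, 15], c = [14, 26, 15]
After line 5 (a[0] = 28, c[0] = 14; result = False)

[28, 26, 15]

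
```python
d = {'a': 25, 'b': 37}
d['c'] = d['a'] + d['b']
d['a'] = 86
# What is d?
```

After line 1: d = {'a': 25, 'b': 37}
After line 2 (d['c'] = 25 + 37): d = {'a': 25, 'b': 37, 'c': 62}
After line 3: d = {'a': 86, 'b': 37, 'c': 62}

{'a': 86, 'b': 37, 'c': 62}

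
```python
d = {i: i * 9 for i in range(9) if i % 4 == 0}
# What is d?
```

{0: 0, 4: 36, 8: 72}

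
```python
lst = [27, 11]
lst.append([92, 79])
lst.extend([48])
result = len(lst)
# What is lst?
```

After line 1: lst = [27, 11]
After line 2 (append adds [92, 79] as single element): lst = [27, 11, [92, 79]]
After line 3 (extend unpacks [48], adds 48): lst = [27, 11, [92, 79], 48]
After line 4: result = len(lst) = 4

[27, 11, [92, 79], 48]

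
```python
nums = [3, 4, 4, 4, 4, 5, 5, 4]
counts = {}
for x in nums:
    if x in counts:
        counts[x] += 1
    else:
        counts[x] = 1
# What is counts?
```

Initial: counts = {}, nums = [3, 4, 4, 4, 4, 5, 5, 4]
See 3: counts = {3: 1}
See 4: counts = {3: 1, 4: 1}
See 4: counts = {3: 1, 4: 2}
See 4: counts = {3: 1, 4: 3}
See 4: counts = {3: 1, 4: 4}
See 5: counts = {3: 1, 4: 4, 5: 1}
See 5: counts = {3: 1, 4: 4, 5: 2}
See 4: counts = {3: 1, 4: 5, 5: 2}

{3: 1, 4: 5, 5: 2}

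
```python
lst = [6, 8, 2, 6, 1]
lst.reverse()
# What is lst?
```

[1, 6, 2, 8, 6]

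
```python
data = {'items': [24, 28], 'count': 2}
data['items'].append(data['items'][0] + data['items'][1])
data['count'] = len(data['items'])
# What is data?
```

After line 1: data = {'items': [24, 28], 'count': 2}
After line 2 (append 24 + 28 = 52): data = {'items': [24, 28, 52], 'count': 2}
After line 3 (count = len(items) = 3): data = {'items': [24, 28, 52], 'count': 3}

{'items': [24, 28, 52], 'count': 3}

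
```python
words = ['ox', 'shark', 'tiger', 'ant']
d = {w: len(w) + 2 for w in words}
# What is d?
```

{'ox': 4, 'shark': 7, 'tiger': 7, 'ant': 5}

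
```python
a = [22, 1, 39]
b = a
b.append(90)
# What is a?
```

After line 1: a = [22, 1, 39]
After line 2 (b = a is an alias, same object): a = [22, 1, 39], b = [22, 1, 39]
After line 3 (b.append mutates the shared list): a = [22, 1, 39, 90], b = [22, 1, 39, 90]

[22, 1, 39, 90]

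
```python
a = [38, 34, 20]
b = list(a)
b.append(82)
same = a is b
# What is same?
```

After line 1: a = [38, 34, 20]
After line 2 (b = list(a) is a shallow copy, new object): a = [38, 34, 20], b = [38, 34, 20]
After line 3 (append only mutates b): a = [38, 34, 20], b = [38, 34, 20, 82]
After line 4 (same = a is b; different objects -> False): same = False

False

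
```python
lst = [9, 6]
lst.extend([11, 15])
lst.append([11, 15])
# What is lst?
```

After line 1: lst = [9, 6]
After line 2 (extend unpacks [11, 15]): lst = [9, 6, 11, 15]
After line 3 (append adds [11, 15] as single element): lst = [9, 6, 11, 15, [11, 15]]

[9, 6, 11, 15, [11, 15]]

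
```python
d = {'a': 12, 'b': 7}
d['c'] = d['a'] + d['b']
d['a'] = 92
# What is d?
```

After line 1: d = {'a': 12, 'b': 7}
After line 2 (d['c'] = 12 + 7): d = {'a': 12, 'b': 7, 'c': 19}
After line 3: d = {'a': 92, 'b': 7, 'c': 19}

{'a': 92, 'b': 7, 'c': 19}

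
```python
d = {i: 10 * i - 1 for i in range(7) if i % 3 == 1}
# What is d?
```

{1: 9, 4: 39}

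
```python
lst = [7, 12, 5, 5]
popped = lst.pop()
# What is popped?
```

5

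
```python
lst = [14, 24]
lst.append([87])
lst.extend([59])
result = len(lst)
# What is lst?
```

After line 1: lst = [14, 24]
After line 2 (append adds [87] as single element): lst = [14, 24, [87]]
After line 3 (extend unpacks [59], adds 59): lst = [14, 24, [87], 59]
After line 4: result = len(lst) = 4

[14, 24, [87], 59]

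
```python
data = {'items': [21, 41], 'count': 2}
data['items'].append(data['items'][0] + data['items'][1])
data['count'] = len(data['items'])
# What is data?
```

After line 1: data = {'items': [21, 41], 'count': 2}
After line 2 (append 21 + 41 = 62): data = {'items': [21, 41, 62], 'count': 2}
After line 3 (count = len(items) = 3): data = {'items': [21, 41, 62], 'count': 3}

{'items': [21, 41, 62], 'count': 3}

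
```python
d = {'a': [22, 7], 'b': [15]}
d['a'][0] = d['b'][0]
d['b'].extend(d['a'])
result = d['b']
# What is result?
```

After line 1: d = {'a': [22, 7], 'b': [15]}
After line 2 (a[0] = b[0] = 15): d = {'a': [15, 7], 'b': [15]}
After line 3 (b.extend(a) appends [15, 7]): d = {'a': [15, 7], 'b': [15, 15, 7]}
After line 4: result = d['b'] = [15, 15, 7]

[15, 15, 7]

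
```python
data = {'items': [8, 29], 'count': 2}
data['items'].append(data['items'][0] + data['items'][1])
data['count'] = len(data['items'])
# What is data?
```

After line 1: data = {'items': [8, 29], 'count': 2}
After line 2 (append 8 + 29 = 37): data = {'items': [8, 29, 37], 'count': 2}
After line 3 (count = len(items) = 3): data = {'items': [8, 29, 37], 'count': 3}

{'items': [8, 29, 37], 'count': 3}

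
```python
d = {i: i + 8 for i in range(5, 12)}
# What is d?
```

{5: 13, 6: 14, 7: 15, 8: 16, 9: 17, 10: 18, 11: 19}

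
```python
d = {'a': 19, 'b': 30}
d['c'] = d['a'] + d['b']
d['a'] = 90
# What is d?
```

After line 1: d = {'a': 19, 'b': 30}
After line 2 (d['c'] = 19 + 30): d = {'a': 19, 'b': 30, 'c': 49}
After line 3: d = {'a': 90, 'b': 30, 'c': 49}

{'a': 90, 'b': 30, 'c': 49}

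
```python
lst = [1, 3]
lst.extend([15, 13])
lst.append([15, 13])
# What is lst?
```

After line 1: lst = [1, 3]
After line 2 (extend unpacks [15, 13]): lst = [1, 3, 15, 13]
After line 3 (append adds [15, 13] as single element): lst = [1, 3, 15, 13, [15, 13]]

[1, 3, 15, 13, [15, 13]]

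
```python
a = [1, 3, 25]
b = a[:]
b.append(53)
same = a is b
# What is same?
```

After line 1: a = [1, 3, 25]
After line 2 (b = a[:] is a shallow copy, new object): a = [1, 3, 25], b = [1, 3, 25]
After line 3 (append only mutates b): a = [1, 3, 25], b = [1, 3, 25, 53]
After line 4 (same = a is b; different objects -> False): same = False

False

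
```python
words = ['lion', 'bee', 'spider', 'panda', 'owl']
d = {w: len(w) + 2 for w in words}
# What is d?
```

{'lion': 6, 'bee': 5, 'spider': 8, 'panda': 7, 'owl': 5}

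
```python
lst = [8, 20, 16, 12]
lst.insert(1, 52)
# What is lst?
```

[8, 52, 20, 16, 12]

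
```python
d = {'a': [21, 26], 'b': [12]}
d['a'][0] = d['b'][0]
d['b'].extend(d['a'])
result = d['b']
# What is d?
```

After line 1: d = {'a': [21, 26], 'b': [12]}
After line 2 (a[0] = b[0] = 12): d = {'a': [12, 26], 'b': [12]}
After line 3 (b.extend(a) appends [12, 26]): d = {'a': [12, 26], 'b': [12, 12, 26]}
After line 4: result = d['b'] = [12, 12, 26]

{'a': [12, 26], 'b': [12, 12, 26]}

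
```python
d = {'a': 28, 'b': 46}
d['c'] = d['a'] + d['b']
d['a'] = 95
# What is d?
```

After line 1: d = {'a': 28, 'b': 46}
After line 2 (d['c'] = 28 + 46): d = {'a': 28, 'b': 46, 'c': 74}
After line 3: d = {'a': 95, 'b': 46, 'c': 74}

{'a': 95, 'b': 46, 'c': 74}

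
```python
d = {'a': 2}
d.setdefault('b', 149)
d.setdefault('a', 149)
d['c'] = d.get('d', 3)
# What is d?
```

After line 1: d = {'a': 2}
After line 2 (setdefault adds 'b'=149): d = {'a': 2, 'b': 149}
After line 3 (setdefault 'a' no-op, already exists): d = {'a': 2, 'b': 149}
After line 4 (get('d', 3) returns default since 'd' not in d): d = {'a': 2, 'b': 149, 'c': 3}

{'a': 2, 'b': 149, 'c': 3}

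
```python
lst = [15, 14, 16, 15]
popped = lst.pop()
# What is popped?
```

15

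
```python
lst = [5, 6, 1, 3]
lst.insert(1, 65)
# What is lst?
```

[5, 65, 6, 1, 3]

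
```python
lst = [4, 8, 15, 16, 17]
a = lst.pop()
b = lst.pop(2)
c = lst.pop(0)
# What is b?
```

After line 1: lst = [4, 8, 15, 16, 17]
After line 2 (pop() -> a = 17): lst = [4, 8, 15, 16]
After line 3 (pop(2) -> b = 15): lst = [4, 8, 16]
After line 4 (pop(0) -> c = 4): lst = [8, 16]

15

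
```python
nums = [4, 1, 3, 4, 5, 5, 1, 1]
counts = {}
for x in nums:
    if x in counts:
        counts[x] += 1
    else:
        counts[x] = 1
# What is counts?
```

Initial: counts = {}, nums = [4, 1, 3, 4, 5, 5, 1, 1]
See 4: counts = {4: 1}
See 1: counts = {4: 1, 1: 1}
See 3: counts = {4: 1, 1: 1, 3: 1}
See 4: counts = {4: 2, 1: 1, 3: 1}
See 5: counts = {4: 2, 1: 1, 3: 1, 5: 1}
See 5: counts = {4: 2, 1: 1, 3: 1, 5: 2}
See 1: counts = {4: 2, 1: 2, 3: 1, 5: 2}
See 1: counts = {4: 2, 1: 3, 3: 1, 5: 2}

{4: 2, 1: 3, 3: 1, 5: 2}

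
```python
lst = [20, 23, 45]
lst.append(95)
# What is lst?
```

[20, 23, 45, 95]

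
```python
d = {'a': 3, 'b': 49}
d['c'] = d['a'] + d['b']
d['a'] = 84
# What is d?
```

After line 1: d = {'a': 3, 'b': 49}
After line 2 (d['c'] = 3 + 49): d = {'a': 3, 'b': 49, 'c': 52}
After line 3: d = {'a': 84, 'b': 49, 'c': 52}

{'a': 84, 'b': 49, 'c': 52}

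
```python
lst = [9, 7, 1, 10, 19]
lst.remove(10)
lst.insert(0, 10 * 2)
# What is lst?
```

After line 1: lst = [9, 7, 1, 10, 19]
After line 2 (remove first 10): lst = [9, 7, 1, 19]
After line 3 (insert 20 at index 0): lst = [20, 9, 7, 1, 19]

[20, 9, 7, 1, 19]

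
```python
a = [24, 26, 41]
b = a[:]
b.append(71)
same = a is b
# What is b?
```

After line 1: a = [24, 26, 41]
After line 2 (b = a[:] is a shallow copy, new object): a = [24, 26, 41], b = [24, 26, 41]
After line 3 (append only mutates b): a = [24, 26, 41], b = [24, 26, 41, 71]
After line 4 (same = a is b; different objects -> False): same = False

[24, 26, 41, 71]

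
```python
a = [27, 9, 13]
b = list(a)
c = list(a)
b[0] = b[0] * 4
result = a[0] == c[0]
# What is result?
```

After line 1: a = [27, 9, 13]
After line 2 (b = list(a), copy): a = [27, 9, 13], b = [27, 9, 13]
After line 3 (c = list(a) is a copy, new object): c = [27, 9, 13]
After line 4 (b[0] = 27 * 4 = 108; only b mutates (copy)): a = [27, 9, 13], b = [108, 9, 13], c = [27, 9, 13]
After line 5 (a[0] = 27, c[0] = 27; result = True)

True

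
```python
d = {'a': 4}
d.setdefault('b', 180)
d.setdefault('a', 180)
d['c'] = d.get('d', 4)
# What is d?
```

After line 1: d = {'a': 4}
After line 2 (setdefault adds 'b'=180): d = {'a': 4, 'b': 180}
After line 3 (setdefault 'a' no-op, already exists): d = {'a': 4, 'b': 180}
After line 4 (get('d', 4) returns default since 'd' not in d): d = {'a': 4, 'b': 180, 'c': 4}

{'a': 4, 'b': 180, 'c': 4}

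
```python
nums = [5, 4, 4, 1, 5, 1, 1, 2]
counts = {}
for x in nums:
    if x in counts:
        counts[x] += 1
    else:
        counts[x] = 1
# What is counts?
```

Initial: counts = {}, nums = [5, 4, 4, 1, 5, 1, 1, 2]
See 5: counts = {5: 1}
See 4: counts = {5: 1, 4: 1}
See 4: counts = {5: 1, 4: 2}
See 1: counts = {5: 1, 4: 2, 1: 1}
See 5: counts = {5: 2, 4: 2, 1: 1}
See 1: counts = {5: 2, 4: 2, 1: 2}
See 1: counts = {5: 2, 4: 2, 1: 3}
See 2: counts = {5: 2, 4: 2, 1: 3, 2: 1}

{5: 2, 4: 2, 1: 3, 2: 1}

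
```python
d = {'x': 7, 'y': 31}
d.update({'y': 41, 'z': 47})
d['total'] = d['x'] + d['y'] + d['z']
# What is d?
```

After line 1: d = {'x': 7, 'y': 31}
After line 2 (y overwritten, z added): d = {'x': 7, 'y': 41, 'z': 47}
After line 3 (total = 7 + 41 + 47 = 95): d = {'x': 7, 'y': 41, 'z': 47, 'total': 95}

{'x': 7, 'y': 41, 'z': 47, 'total': 95}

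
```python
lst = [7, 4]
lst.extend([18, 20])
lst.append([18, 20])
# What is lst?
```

After line 1: lst = [7, 4]
After line 2 (extend unpacks [18, 20]): lst = [7, 4, 18, 20]
After line 3 (append adds [18, 20] as single element): lst = [7, 4, 18, 20, [18, 20]]

[7, 4, 18, 20, [18, 20]]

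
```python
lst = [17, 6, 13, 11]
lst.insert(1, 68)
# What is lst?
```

[17, 68, 6, 13, 11]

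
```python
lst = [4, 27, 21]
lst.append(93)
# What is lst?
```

[4, 27, 21, 93]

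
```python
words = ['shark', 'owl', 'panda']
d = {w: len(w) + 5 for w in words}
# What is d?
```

{'shark': 10, 'owl': 8, 'panda': 10}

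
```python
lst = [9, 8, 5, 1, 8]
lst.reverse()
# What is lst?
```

[8, 1, 5, 8, 9]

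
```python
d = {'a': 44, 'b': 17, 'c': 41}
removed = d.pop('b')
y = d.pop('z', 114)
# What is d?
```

After line 1: d = {'a': 44, 'b': 17, 'c': 41}
After line 2 (pop 'b' returns 17): d = {'a': 44, 'c': 41}, removed = 17
After line 3 (pop 'z' missing, returns default 114): d = {'a': 44, 'c': 41}, y = 114

{'a': 44, 'c': 41}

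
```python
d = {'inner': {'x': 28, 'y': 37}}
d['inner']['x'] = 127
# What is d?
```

After line 1: d = {'inner': {'x': 28, 'y': 37}}
After line 2 (inner x overwritten): d = {'inner': {'x': 127, 'y': 37}}

{'inner': {'x': 127, 'y': 37}}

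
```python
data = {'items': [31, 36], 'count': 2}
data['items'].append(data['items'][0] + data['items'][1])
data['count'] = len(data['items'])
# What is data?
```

After line 1: data = {'items': [31, 36], 'count': 2}
After line 2 (append 31 + 36 = 67): data = {'items': [31, 36, 67], 'count': 2}
After line 3 (count = len(items) = 3): data = {'items': [31, 36, 67], 'count': 3}

{'items': [31, 36, 67], 'count': 3}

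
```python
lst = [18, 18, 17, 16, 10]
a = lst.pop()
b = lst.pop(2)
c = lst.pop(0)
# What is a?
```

After line 1: lst = [18, 18, 17, 16, 10]
After line 2 (pop() -> a = 10): lst = [18, 18, 17, 16]
After line 3 (pop(2) -> b = 17): lst = [18, 18, 16]
After line 4 (pop(0) -> c = 18): lst = [18, 16]

10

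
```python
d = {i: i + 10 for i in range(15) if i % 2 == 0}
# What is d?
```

{0: 10, 2: 12, 4: 14, 6: 16, 8: 18, 10: 20, 12: 22, 14: 24}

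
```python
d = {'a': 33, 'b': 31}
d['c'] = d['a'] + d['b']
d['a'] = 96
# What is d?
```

After line 1: d = {'a': 33, 'b': 31}
After line 2 (d['c'] = 33 + 31): d = {'a': 33, 'b': 31, 'c': 64}
After line 3: d = {'a': 96, 'b': 31, 'c': 64}

{'a': 96, 'b': 31, 'c': 64}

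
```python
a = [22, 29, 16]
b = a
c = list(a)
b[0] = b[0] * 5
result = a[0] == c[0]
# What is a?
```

After line 1: a = [22, 29, 16]
After line 2 (b = a, alias): a = [22, 29, 16], b = [22, 29, 16]
After line 3 (c = list(a) is a copy, new object): c = [22, 29, 16]
After line 4 (b[0] = 22 * 5 = 110; mutates shared a/b): a = b = [110, 29, 16], c = [22, 29, 16]
After line 5 (a[0] = 110, c[0] = 22; result = False)

[110, 29, 16]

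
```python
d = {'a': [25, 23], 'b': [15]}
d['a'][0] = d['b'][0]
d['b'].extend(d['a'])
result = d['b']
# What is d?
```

After line 1: d = {'a': [25, 23], 'b': [15]}
After line 2 (a[0] = b[0] = 15): d = {'a': [15, 23], 'b': [15]}
After line 3 (b.extend(a) appends [15, 23]): d = {'a': [15, 23], 'b': [15, 15, 23]}
After line 4: result = d['b'] = [15, 15, 23]

{'a': [15, 23], 'b': [15, 15, 23]}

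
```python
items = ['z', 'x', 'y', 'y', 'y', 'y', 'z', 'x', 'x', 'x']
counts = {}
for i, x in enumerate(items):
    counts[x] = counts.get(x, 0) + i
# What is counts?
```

Initial: counts = {}, items = ['z', 'x', 'y', 'y', 'y', 'y', 'z', 'x', 'x', 'x']
i=0, x='z': counts = {'z': 0}
i=1, x='x': counts = {'z': 0, 'x': 1}
i=2, x='y': counts = {'z': 0, 'x': 1, 'y': 2}
i=3, x='y': counts = {'z': 0, 'x': 1, 'y': 5}
i=4, x='y': counts = {'z': 0, 'x': 1, 'y': 9}
i=5, x='y': counts = {'z': 0, 'x': 1, 'y': 14}
i=6, x='z': counts = {'z': 6, 'x': 1, 'y': 14}
i=7, x='x': counts = {'z': 6, 'x': 8, 'y': 14}
i=8, x='x': counts = {'z': 6, 'x': 16, 'y': 14}
i=9, x='x': counts = {'z': 6, 'x': 25, 'y': 14}

{'z': 6, 'x': 25, 'y': 14}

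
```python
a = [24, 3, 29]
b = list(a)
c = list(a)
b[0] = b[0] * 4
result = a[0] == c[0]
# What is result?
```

After line 1: a = [24, 3, 29]
After line 2 (b = list(a), copy): a = [24, 3, 29], b = [24, 3, 29]
After line 3 (c = list(a) is a copy, new object): c = [24, 3, 29]
After line 4 (b[0] = 24 * 4 = 96; only b mutates (copy)): a = [24, 3, 29], b = [96, 3, 29], c = [24, 3, 29]
After line 5 (a[0] = 24, c[0] = 24; result = True)

True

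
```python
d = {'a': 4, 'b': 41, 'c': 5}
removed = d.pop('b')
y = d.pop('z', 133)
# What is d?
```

After line 1: d = {'a': 4, 'b': 41, 'c': 5}
After line 2 (pop 'b' returns 41): d = {'a': 4, 'c': 5}, removed = 41
After line 3 (pop 'z' missing, returns default 133): d = {'a': 4, 'c': 5}, y = 133

{'a': 4, 'c': 5}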